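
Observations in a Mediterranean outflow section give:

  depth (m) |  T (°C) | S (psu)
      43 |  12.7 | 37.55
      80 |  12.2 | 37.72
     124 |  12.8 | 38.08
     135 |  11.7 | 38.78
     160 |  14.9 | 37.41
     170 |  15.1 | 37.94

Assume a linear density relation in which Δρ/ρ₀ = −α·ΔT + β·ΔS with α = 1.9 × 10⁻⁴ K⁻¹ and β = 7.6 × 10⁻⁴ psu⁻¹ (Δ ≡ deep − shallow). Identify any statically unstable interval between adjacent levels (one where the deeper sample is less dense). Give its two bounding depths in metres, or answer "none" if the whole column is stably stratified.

Evaluate Δρ/ρ₀ = −αΔT + βΔS across each adjacent pair:
  43–80 m: −αΔT+βΔS = −(1.9 × 10⁻⁴)(-0.5)+(7.6 × 10⁻⁴)(+0.17) = 2.2 × 10⁻⁴ → stable
  80–124 m: −αΔT+βΔS = −(1.9 × 10⁻⁴)(+0.6)+(7.6 × 10⁻⁴)(+0.36) = 1.6 × 10⁻⁴ → stable
  124–135 m: −αΔT+βΔS = −(1.9 × 10⁻⁴)(-1.1)+(7.6 × 10⁻⁴)(+0.70) = 7.4 × 10⁻⁴ → stable
  135–160 m: −αΔT+βΔS = −(1.9 × 10⁻⁴)(+3.2)+(7.6 × 10⁻⁴)(-1.37) = -1.6 × 10⁻³ → UNSTABLE
  160–170 m: −αΔT+βΔS = −(1.9 × 10⁻⁴)(+0.2)+(7.6 × 10⁻⁴)(+0.53) = 3.6 × 10⁻⁴ → stable
The 135–160 m interval has Δρ < 0: lighter water underlies denser water.

135–160 m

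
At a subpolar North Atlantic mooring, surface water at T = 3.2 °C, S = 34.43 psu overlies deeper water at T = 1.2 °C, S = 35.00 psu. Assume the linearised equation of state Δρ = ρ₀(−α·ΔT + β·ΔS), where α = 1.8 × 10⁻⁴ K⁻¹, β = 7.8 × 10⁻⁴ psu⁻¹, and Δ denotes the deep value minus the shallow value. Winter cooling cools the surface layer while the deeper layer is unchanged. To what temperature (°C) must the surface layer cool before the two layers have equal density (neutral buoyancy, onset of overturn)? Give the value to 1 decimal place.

-1.3 °C

Neutral buoyancy requires Δρ = 0, i.e. −α(T_deep − T_surf′) + β(S_deep − S_surf) = 0.
T_surf′ = T_deep − (β/α)·ΔS = 1.2 − (7.8 × 10⁻⁴/1.8 × 10⁻⁴)·(+0.57) = -1.270 °C.
Cooling required: 3.2 − (-1.270) = 4.470 °C.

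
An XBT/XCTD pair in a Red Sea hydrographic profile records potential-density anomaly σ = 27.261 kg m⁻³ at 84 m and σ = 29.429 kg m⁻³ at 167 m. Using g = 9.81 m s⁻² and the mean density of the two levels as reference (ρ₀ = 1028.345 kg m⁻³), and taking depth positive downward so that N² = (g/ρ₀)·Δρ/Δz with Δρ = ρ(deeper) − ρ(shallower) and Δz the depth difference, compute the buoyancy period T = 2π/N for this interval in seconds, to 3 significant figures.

Δρ = 1029.429 − 1027.261 = 2.168 kg m⁻³ over Δz = 167 − 84 = 83 m.
N² = (9.81/1028.345) × (2.168/83) = 2.4918 × 10⁻⁴ s⁻².
N = √(2.4918 × 10⁻⁴) = 0.015785 rad s⁻¹, so T = 2π/N = 398.05 s ≈ 398 s.

398 s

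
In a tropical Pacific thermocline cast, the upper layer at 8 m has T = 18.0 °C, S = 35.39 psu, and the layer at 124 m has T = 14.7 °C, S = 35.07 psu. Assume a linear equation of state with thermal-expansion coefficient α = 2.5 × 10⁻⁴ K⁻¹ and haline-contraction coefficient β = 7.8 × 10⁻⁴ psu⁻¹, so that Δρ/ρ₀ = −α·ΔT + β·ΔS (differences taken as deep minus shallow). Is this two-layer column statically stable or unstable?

stable

ΔT = 14.7 − 18.0 = -3.3 K and ΔS = 35.07 − 35.39 = -0.32 psu (deep − shallow).
−αΔT = 8.25 × 10⁻⁴; βΔS = -2.496 × 10⁻⁴; sum Δρ/ρ₀ = 5.754 × 10⁻⁴.
Δρ/ρ₀ > 0, so Δρ > 0: deeper water is denser → statically stable.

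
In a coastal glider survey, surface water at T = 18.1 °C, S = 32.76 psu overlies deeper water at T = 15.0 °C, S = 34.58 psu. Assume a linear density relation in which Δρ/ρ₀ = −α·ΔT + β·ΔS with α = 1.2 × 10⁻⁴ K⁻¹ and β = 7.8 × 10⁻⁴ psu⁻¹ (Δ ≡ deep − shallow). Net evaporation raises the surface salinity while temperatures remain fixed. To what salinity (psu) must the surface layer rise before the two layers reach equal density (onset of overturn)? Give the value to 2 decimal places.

Neutral buoyancy requires −α(T_deep − T_surf) + β(S_deep − S_surf′) = 0.
S_surf′ = S_deep − (α/β)·ΔT = 34.58 − (1.2 × 10⁻⁴/7.8 × 10⁻⁴)·(-3.1) = 35.0569 psu.
Increase required: 35.0569 − 32.76 = 2.2969 psu.

35.06 psu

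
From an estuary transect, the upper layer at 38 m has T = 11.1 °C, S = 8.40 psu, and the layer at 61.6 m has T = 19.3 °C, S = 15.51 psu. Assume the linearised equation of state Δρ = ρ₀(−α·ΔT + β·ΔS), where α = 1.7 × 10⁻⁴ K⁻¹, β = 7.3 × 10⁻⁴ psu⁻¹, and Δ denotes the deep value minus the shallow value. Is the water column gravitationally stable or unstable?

ΔT = 19.3 − 11.1 = +8.2 K and ΔS = 15.51 − 8.40 = +7.11 psu (deep − shallow).
−αΔT = -1.394 × 10⁻³; βΔS = 5.1903 × 10⁻³; sum Δρ/ρ₀ = 3.7963 × 10⁻³.
Δρ/ρ₀ > 0, so Δρ > 0: deeper water is denser → statically stable.

stable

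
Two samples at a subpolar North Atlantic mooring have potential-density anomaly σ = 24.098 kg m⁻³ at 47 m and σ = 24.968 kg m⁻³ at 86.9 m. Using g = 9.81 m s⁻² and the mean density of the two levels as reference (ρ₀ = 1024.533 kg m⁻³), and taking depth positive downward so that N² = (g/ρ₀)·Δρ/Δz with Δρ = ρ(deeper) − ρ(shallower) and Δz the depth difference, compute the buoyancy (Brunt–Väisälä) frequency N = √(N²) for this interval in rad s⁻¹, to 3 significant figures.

0.0144 rad s⁻¹

Δρ = 1024.968 − 1024.098 = 0.870 kg m⁻³ over Δz = 86.9 − 47 = 39.9 m.
N² = (9.81/1024.533) × (0.870/39.9) = 2.0878 × 10⁻⁴ s⁻².
N = √(2.0878 × 10⁻⁴) = 0.014449 rad s⁻¹ ≈ 0.0144 rad s⁻¹.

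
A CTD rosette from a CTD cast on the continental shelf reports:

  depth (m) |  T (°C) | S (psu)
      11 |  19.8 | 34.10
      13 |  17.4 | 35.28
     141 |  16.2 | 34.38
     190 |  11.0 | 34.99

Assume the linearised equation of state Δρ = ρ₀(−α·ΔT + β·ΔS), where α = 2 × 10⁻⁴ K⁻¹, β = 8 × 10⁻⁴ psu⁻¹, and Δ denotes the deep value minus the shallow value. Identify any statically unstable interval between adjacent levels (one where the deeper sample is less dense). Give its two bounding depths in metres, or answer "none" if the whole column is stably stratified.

Evaluate Δρ/ρ₀ = −αΔT + βΔS across each adjacent pair:
  11–13 m: −αΔT+βΔS = −(2 × 10⁻⁴)(-2.4)+(8 × 10⁻⁴)(+1.18) = 1.4 × 10⁻³ → stable
  13–141 m: −αΔT+βΔS = −(2 × 10⁻⁴)(-1.2)+(8 × 10⁻⁴)(-0.90) = -4.8 × 10⁻⁴ → UNSTABLE
  141–190 m: −αΔT+βΔS = −(2 × 10⁻⁴)(-5.2)+(8 × 10⁻⁴)(+0.61) = 1.5 × 10⁻³ → stable
The 13–141 m interval has Δρ < 0: lighter water underlies denser water.

13–141 m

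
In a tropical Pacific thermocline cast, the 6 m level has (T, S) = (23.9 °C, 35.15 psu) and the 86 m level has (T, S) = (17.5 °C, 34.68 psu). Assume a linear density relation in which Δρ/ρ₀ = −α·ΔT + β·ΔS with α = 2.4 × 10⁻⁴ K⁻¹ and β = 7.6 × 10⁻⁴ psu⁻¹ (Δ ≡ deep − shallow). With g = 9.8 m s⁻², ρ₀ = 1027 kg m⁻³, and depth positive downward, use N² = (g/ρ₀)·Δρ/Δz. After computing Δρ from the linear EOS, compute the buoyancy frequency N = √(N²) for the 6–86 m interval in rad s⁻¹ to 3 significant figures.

ΔT = -6.4 K, ΔS = -0.47 psu (deep − shallow).
Δρ/ρ₀ = −αΔT + βΔS = 1.536 × 10⁻³ − 3.572 × 10⁻⁴ = 1.1788 × 10⁻³, so Δρ ≈ 1.211 kg m⁻³.
N² = (g/ρ₀)·Δρ/Δz = g·(Δρ/ρ₀)/Δz = 9.8 × 1.1788 × 10⁻³ / 80 = 1.4440 × 10⁻⁴ s⁻².
N = √(1.4440 × 10⁻⁴) = 0.012017 rad s⁻¹ ≈ 0.0120 rad s⁻¹.

0.0120 rad s⁻¹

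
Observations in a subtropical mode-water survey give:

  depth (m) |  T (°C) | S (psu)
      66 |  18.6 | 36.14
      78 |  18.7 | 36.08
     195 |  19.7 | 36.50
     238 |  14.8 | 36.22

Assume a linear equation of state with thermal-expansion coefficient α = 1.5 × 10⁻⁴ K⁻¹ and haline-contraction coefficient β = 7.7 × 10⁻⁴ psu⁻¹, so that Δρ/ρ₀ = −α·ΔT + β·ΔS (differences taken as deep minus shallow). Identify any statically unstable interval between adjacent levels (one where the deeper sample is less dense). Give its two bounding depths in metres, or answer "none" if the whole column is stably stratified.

66–78 m

Evaluate Δρ/ρ₀ = −αΔT + βΔS across each adjacent pair:
  66–78 m: −αΔT+βΔS = −(1.5 × 10⁻⁴)(+0.1)+(7.7 × 10⁻⁴)(-0.06) = -6.1 × 10⁻⁵ → UNSTABLE
  78–195 m: −αΔT+βΔS = −(1.5 × 10⁻⁴)(+1.0)+(7.7 × 10⁻⁴)(+0.42) = 1.7 × 10⁻⁴ → stable
  195–238 m: −αΔT+βΔS = −(1.5 × 10⁻⁴)(-4.9)+(7.7 × 10⁻⁴)(-0.28) = 5.2 × 10⁻⁴ → stable
The 66–78 m interval has Δρ < 0: lighter water underlies denser water.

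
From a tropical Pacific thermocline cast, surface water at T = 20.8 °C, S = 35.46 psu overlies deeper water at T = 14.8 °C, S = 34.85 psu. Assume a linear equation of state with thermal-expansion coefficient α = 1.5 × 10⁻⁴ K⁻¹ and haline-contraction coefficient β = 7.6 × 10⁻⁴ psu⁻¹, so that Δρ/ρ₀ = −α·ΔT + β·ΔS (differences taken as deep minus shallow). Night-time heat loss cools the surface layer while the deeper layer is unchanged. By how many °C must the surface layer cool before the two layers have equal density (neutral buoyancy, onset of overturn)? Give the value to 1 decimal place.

2.9 °C

Neutral buoyancy requires Δρ = 0, i.e. −α(T_deep − T_surf′) + β(S_deep − S_surf) = 0.
T_surf′ = T_deep − (β/α)·ΔS = 14.8 − (7.6 × 10⁻⁴/1.5 × 10⁻⁴)·(-0.61) = 17.891 °C.
Cooling required: 20.8 − (17.891) = 2.909 °C.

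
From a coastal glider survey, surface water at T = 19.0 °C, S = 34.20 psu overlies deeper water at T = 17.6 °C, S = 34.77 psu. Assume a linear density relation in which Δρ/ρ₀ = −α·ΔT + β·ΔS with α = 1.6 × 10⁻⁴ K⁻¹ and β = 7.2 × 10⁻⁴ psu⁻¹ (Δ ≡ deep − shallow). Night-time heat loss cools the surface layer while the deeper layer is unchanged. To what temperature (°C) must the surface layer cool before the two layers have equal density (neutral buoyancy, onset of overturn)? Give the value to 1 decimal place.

Neutral buoyancy requires Δρ = 0, i.e. −α(T_deep − T_surf′) + β(S_deep − S_surf) = 0.
T_surf′ = T_deep − (β/α)·ΔS = 17.6 − (7.2 × 10⁻⁴/1.6 × 10⁻⁴)·(+0.57) = 15.035 °C.
Cooling required: 19.0 − (15.035) = 3.965 °C.

15.0 °C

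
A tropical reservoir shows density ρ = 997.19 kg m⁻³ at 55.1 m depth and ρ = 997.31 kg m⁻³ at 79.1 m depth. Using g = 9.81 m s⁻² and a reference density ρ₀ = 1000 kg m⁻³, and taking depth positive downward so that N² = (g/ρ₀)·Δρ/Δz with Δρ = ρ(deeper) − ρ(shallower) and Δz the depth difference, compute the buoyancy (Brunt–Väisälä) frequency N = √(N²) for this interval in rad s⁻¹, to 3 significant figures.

Δρ = 997.31 − 997.19 = 0.12 kg m⁻³ over Δz = 79.1 − 55.1 = 24 m.
N² = (9.81/1000) × (0.12/24) = 4.9050 × 10⁻⁵ s⁻².
N = √(4.9050 × 10⁻⁵) = 7.0036 × 10⁻³ rad s⁻¹ ≈ 7.00 × 10⁻³ rad s⁻¹.

7.00 × 10⁻³ rad s⁻¹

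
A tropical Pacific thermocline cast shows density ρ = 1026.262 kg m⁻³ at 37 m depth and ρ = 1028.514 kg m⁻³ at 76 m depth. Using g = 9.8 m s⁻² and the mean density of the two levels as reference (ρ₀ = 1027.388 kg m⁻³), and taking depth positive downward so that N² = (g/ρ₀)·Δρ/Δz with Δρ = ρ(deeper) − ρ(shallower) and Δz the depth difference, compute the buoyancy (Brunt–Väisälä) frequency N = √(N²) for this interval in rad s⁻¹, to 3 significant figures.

Δρ = 1028.514 − 1026.262 = 2.252 kg m⁻³ over Δz = 76 − 37 = 39 m.
N² = (9.8/1027.388) × (2.252/39) = 5.5080 × 10⁻⁴ s⁻².
N = √(5.5080 × 10⁻⁴) = 0.023469 rad s⁻¹ ≈ 0.0235 rad s⁻¹.

0.0235 rad s⁻¹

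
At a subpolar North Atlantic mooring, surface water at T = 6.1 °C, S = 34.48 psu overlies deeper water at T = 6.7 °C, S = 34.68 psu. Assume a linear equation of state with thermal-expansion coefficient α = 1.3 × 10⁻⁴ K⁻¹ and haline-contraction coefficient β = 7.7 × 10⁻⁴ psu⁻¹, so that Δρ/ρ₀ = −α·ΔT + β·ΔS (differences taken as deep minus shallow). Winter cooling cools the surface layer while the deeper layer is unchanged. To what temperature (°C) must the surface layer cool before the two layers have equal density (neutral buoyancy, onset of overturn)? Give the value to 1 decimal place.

Neutral buoyancy requires Δρ = 0, i.e. −α(T_deep − T_surf′) + β(S_deep − S_surf) = 0.
T_surf′ = T_deep − (β/α)·ΔS = 6.7 − (7.7 × 10⁻⁴/1.3 × 10⁻⁴)·(+0.20) = 5.515 °C.
Cooling required: 6.1 − (5.515) = 0.585 °C.

5.5 °C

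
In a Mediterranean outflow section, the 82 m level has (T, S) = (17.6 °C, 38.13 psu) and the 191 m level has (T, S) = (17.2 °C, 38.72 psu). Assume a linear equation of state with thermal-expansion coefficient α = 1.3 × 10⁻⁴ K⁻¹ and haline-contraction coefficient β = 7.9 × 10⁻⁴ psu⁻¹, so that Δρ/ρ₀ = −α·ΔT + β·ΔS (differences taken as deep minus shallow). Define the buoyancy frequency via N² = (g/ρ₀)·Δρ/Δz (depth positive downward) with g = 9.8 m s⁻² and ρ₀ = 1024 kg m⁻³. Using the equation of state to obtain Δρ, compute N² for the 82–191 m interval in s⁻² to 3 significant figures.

4.66 × 10⁻⁵ s⁻²

ΔT = -0.4 K, ΔS = +0.59 psu (deep − shallow).
Δρ/ρ₀ = −αΔT + βΔS = 5.20 × 10⁻⁵ + 4.661 × 10⁻⁴ = 5.181 × 10⁻⁴, so Δρ ≈ 0.5305 kg m⁻³.
N² = (g/ρ₀)·Δρ/Δz = g·(Δρ/ρ₀)/Δz = 9.8 × 5.181 × 10⁻⁴ / 109 = 4.6581 × 10⁻⁵ s⁻² ≈ 4.66 × 10⁻⁵ s⁻².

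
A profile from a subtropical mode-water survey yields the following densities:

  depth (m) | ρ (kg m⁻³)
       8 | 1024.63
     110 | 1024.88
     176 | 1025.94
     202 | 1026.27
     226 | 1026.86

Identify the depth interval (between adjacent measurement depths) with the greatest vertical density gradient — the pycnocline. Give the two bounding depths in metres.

202–226 m

Compute the density gradient over each adjacent pair:
  8–110 m: Δρ/Δz = 0.25/102 = 2.5 × 10⁻³ kg m⁻⁴
  110–176 m: Δρ/Δz = 1.06/66 = 0.016 kg m⁻⁴
  176–202 m: Δρ/Δz = 0.33/26 = 0.013 kg m⁻⁴
  202–226 m: Δρ/Δz = 0.59/24 = 0.025 kg m⁻⁴
The largest gradient is in the 202–226 m interval — the pycnocline.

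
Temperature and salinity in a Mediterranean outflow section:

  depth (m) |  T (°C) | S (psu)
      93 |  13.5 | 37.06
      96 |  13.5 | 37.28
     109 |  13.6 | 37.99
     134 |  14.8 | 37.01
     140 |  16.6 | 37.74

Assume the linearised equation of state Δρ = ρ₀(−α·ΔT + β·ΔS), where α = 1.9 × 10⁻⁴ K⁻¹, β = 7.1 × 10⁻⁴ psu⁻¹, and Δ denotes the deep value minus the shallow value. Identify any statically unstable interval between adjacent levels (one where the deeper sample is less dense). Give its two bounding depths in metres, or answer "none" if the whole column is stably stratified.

Evaluate Δρ/ρ₀ = −αΔT + βΔS across each adjacent pair:
  93–96 m: −αΔT+βΔS = −(1.9 × 10⁻⁴)(+0.0)+(7.1 × 10⁻⁴)(+0.22) = 1.6 × 10⁻⁴ → stable
  96–109 m: −αΔT+βΔS = −(1.9 × 10⁻⁴)(+0.1)+(7.1 × 10⁻⁴)(+0.71) = 4.9 × 10⁻⁴ → stable
  109–134 m: −αΔT+βΔS = −(1.9 × 10⁻⁴)(+1.2)+(7.1 × 10⁻⁴)(-0.98) = -9.2 × 10⁻⁴ → UNSTABLE
  134–140 m: −αΔT+βΔS = −(1.9 × 10⁻⁴)(+1.8)+(7.1 × 10⁻⁴)(+0.73) = 1.8 × 10⁻⁴ → stable
The 109–134 m interval has Δρ < 0: lighter water underlies denser water.

109–134 m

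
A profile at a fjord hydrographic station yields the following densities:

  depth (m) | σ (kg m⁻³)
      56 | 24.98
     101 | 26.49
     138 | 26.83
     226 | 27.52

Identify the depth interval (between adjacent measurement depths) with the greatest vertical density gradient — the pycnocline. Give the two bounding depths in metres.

56–101 m

Compute the density gradient over each adjacent pair:
  56–101 m: Δρ/Δz = 1.51/45 = 0.034 kg m⁻⁴
  101–138 m: Δρ/Δz = 0.34/37 = 9.2 × 10⁻³ kg m⁻⁴
  138–226 m: Δρ/Δz = 0.69/88 = 7.8 × 10⁻³ kg m⁻⁴
The largest gradient is in the 56–101 m interval — the pycnocline.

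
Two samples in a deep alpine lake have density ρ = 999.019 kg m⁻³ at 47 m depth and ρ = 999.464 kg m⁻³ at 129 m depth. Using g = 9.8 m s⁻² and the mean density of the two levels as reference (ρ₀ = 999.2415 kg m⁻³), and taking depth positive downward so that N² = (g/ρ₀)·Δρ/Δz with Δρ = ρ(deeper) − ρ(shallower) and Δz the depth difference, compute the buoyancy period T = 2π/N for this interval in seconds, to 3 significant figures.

861 s

Δρ = 999.464 − 999.019 = 0.445 kg m⁻³ over Δz = 129 − 47 = 82 m.
N² = (9.8/999.2415) × (0.445/82) = 5.3223 × 10⁻⁵ s⁻².
N = √(5.3223 × 10⁻⁵) = 7.2954 × 10⁻³ rad s⁻¹, so T = 2π/N = 861.25 s ≈ 861 s.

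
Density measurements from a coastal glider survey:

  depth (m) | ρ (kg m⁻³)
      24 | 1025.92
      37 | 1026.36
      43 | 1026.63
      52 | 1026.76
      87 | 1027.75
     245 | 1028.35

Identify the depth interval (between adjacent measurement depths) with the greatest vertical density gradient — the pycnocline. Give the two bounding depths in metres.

Compute the density gradient over each adjacent pair:
  24–37 m: Δρ/Δz = 0.44/13 = 0.034 kg m⁻⁴
  37–43 m: Δρ/Δz = 0.27/6 = 0.045 kg m⁻⁴
  43–52 m: Δρ/Δz = 0.13/9 = 0.014 kg m⁻⁴
  52–87 m: Δρ/Δz = 0.99/35 = 0.028 kg m⁻⁴
  87–245 m: Δρ/Δz = 0.60/158 = 3.8 × 10⁻³ kg m⁻⁴
The largest gradient is in the 37–43 m interval — the pycnocline.

37–43 m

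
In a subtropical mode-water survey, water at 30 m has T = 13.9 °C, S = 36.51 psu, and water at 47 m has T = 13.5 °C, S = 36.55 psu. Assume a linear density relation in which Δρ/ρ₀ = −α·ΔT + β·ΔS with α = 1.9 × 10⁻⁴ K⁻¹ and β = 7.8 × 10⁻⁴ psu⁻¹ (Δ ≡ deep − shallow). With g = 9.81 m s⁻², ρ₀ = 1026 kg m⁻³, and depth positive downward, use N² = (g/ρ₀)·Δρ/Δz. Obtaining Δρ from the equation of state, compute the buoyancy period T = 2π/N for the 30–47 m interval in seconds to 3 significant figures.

799 s

ΔT = -0.4 K, ΔS = +0.04 psu (deep − shallow).
Δρ/ρ₀ = −αΔT + βΔS = 7.60 × 10⁻⁵ + 3.12 × 10⁻⁵ = 1.072 × 10⁻⁴, so Δρ ≈ 0.1100 kg m⁻³.
N² = (g/ρ₀)·Δρ/Δz = g·(Δρ/ρ₀)/Δz = 9.81 × 1.072 × 10⁻⁴ / 17 = 6.1861 × 10⁻⁵ s⁻².
N = √(6.1861 × 10⁻⁵) = 7.8652 × 10⁻³ rad s⁻¹ → T = 2π/N = 798.86 s ≈ 799 s.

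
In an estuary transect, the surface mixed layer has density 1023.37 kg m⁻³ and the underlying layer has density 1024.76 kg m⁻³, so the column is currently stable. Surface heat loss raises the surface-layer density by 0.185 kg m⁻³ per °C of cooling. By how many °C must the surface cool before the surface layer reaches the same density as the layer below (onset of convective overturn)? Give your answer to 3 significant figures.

Density deficit of the surface layer: 1024.76 − 1023.37 = 1.39 kg m⁻³.
Required change = 1.39 / 0.185 = 7.51 °C.

7.51 °C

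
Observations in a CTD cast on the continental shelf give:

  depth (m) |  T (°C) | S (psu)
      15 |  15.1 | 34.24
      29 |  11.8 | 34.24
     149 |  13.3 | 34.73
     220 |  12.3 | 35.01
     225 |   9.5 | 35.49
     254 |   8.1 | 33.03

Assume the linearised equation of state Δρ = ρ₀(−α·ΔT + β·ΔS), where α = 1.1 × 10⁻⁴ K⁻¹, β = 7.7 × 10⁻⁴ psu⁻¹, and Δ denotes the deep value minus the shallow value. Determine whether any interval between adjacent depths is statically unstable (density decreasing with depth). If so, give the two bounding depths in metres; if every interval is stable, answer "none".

225–254 m

Evaluate Δρ/ρ₀ = −αΔT + βΔS across each adjacent pair:
  15–29 m: −αΔT+βΔS = −(1.1 × 10⁻⁴)(-3.3)+(7.7 × 10⁻⁴)(+0.00) = 3.6 × 10⁻⁴ → stable
  29–149 m: −αΔT+βΔS = −(1.1 × 10⁻⁴)(+1.5)+(7.7 × 10⁻⁴)(+0.49) = 2.1 × 10⁻⁴ → stable
  149–220 m: −αΔT+βΔS = −(1.1 × 10⁻⁴)(-1.0)+(7.7 × 10⁻⁴)(+0.28) = 3.3 × 10⁻⁴ → stable
  220–225 m: −αΔT+βΔS = −(1.1 × 10⁻⁴)(-2.8)+(7.7 × 10⁻⁴)(+0.48) = 6.8 × 10⁻⁴ → stable
  225–254 m: −αΔT+βΔS = −(1.1 × 10⁻⁴)(-1.4)+(7.7 × 10⁻⁴)(-2.46) = -1.7 × 10⁻³ → UNSTABLE
The 225–254 m interval has Δρ < 0: lighter water underlies denser water.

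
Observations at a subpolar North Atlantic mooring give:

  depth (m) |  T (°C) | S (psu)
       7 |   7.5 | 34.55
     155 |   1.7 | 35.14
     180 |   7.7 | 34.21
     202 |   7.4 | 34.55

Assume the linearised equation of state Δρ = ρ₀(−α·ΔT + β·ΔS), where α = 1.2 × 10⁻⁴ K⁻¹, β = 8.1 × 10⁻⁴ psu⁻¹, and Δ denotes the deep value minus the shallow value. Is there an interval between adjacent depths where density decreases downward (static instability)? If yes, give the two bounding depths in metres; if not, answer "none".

Evaluate Δρ/ρ₀ = −αΔT + βΔS across each adjacent pair:
  7–155 m: −αΔT+βΔS = −(1.2 × 10⁻⁴)(-5.8)+(8.1 × 10⁻⁴)(+0.59) = 1.2 × 10⁻³ → stable
  155–180 m: −αΔT+βΔS = −(1.2 × 10⁻⁴)(+6.0)+(8.1 × 10⁻⁴)(-0.93) = -1.5 × 10⁻³ → UNSTABLE
  180–202 m: −αΔT+βΔS = −(1.2 × 10⁻⁴)(-0.3)+(8.1 × 10⁻⁴)(+0.34) = 3.1 × 10⁻⁴ → stable
The 155–180 m interval has Δρ < 0: lighter water underlies denser water.

155–180 m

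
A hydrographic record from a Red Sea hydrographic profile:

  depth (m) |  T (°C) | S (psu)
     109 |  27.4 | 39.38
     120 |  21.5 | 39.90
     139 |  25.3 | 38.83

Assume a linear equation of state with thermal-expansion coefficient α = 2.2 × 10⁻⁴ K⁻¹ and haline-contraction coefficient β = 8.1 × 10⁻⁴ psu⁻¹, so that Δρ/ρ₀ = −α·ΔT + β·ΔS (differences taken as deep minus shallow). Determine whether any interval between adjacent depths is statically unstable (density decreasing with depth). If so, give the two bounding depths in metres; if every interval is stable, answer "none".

Evaluate Δρ/ρ₀ = −αΔT + βΔS across each adjacent pair:
  109–120 m: −αΔT+βΔS = −(2.2 × 10⁻⁴)(-5.9)+(8.1 × 10⁻⁴)(+0.52) = 1.7 × 10⁻³ → stable
  120–139 m: −αΔT+βΔS = −(2.2 × 10⁻⁴)(+3.8)+(8.1 × 10⁻⁴)(-1.07) = -1.7 × 10⁻³ → UNSTABLE
The 120–139 m interval has Δρ < 0: lighter water underlies denser water.

120–139 m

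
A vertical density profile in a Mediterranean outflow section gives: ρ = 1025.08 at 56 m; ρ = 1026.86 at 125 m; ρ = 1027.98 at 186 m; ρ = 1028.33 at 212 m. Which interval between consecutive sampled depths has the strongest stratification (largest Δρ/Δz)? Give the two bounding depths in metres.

Compute the density gradient over each adjacent pair:
  56–125 m: Δρ/Δz = 1.78/69 = 0.026 kg m⁻⁴
  125–186 m: Δρ/Δz = 1.12/61 = 0.018 kg m⁻⁴
  186–212 m: Δρ/Δz = 0.35/26 = 0.013 kg m⁻⁴
The largest gradient is in the 56–125 m interval — the pycnocline.

56–125 m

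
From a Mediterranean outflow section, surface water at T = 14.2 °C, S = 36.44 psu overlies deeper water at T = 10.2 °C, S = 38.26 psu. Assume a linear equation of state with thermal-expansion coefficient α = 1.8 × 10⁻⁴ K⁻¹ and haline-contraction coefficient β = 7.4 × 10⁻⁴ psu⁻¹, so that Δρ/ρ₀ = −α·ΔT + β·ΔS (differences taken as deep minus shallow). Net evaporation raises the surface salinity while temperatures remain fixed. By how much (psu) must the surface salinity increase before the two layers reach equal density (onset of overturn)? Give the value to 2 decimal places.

Neutral buoyancy requires −α(T_deep − T_surf) + β(S_deep − S_surf′) = 0.
S_surf′ = S_deep − (α/β)·ΔT = 38.26 − (1.8 × 10⁻⁴/7.4 × 10⁻⁴)·(-4.0) = 39.2330 psu.
Increase required: 39.2330 − 36.44 = 2.7930 psu.

2.79 psu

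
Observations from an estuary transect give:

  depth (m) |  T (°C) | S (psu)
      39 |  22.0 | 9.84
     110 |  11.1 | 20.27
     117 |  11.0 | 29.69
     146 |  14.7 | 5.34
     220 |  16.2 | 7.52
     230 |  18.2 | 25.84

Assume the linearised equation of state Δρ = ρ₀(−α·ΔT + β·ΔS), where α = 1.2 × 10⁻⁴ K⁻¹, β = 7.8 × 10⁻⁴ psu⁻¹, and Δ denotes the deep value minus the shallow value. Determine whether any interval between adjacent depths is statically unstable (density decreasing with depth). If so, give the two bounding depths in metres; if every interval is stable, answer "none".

117–146 m

Evaluate Δρ/ρ₀ = −αΔT + βΔS across each adjacent pair:
  39–110 m: −αΔT+βΔS = −(1.2 × 10⁻⁴)(-10.9)+(7.8 × 10⁻⁴)(+10.43) = 9.4 × 10⁻³ → stable
  110–117 m: −αΔT+βΔS = −(1.2 × 10⁻⁴)(-0.1)+(7.8 × 10⁻⁴)(+9.42) = 7.4 × 10⁻³ → stable
  117–146 m: −αΔT+βΔS = −(1.2 × 10⁻⁴)(+3.7)+(7.8 × 10⁻⁴)(-24.35) = -0.019 → UNSTABLE
  146–220 m: −αΔT+βΔS = −(1.2 × 10⁻⁴)(+1.5)+(7.8 × 10⁻⁴)(+2.18) = 1.5 × 10⁻³ → stable
  220–230 m: −αΔT+βΔS = −(1.2 × 10⁻⁴)(+2.0)+(7.8 × 10⁻⁴)(+18.32) = 0.014 → stable
The 117–146 m interval has Δρ < 0: lighter water underlies denser water.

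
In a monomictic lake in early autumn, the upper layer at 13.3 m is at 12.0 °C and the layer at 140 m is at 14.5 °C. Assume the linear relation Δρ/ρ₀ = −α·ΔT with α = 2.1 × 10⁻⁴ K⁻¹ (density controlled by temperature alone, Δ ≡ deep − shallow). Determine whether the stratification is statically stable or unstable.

unstable

ΔT = 14.5 − 12.0 = +2.5 K, so Δρ/ρ₀ = −αΔT = -5.25 × 10⁻⁴.
Δρ/ρ₀ < 0, so Δρ < 0: deeper water is lighter → statically unstable; the column would overturn.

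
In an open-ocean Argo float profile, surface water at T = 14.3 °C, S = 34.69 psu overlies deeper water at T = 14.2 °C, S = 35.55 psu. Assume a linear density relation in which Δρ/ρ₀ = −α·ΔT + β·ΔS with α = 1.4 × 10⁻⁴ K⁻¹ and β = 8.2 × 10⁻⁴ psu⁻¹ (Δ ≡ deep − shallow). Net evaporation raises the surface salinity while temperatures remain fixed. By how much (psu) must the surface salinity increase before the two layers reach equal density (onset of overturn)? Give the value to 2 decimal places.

Neutral buoyancy requires −α(T_deep − T_surf) + β(S_deep − S_surf′) = 0.
S_surf′ = S_deep − (α/β)·ΔT = 35.55 − (1.4 × 10⁻⁴/8.2 × 10⁻⁴)·(-0.1) = 35.5671 psu.
Increase required: 35.5671 − 34.69 = 0.8771 psu.

0.88 psu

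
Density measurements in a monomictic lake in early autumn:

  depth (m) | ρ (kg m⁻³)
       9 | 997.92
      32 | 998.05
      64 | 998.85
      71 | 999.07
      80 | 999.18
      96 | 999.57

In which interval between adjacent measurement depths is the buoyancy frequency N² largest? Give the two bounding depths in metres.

Compute the density gradient over each adjacent pair:
  9–32 m: Δρ/Δz = 0.13/23 = 5.7 × 10⁻³ kg m⁻⁴
  32–64 m: Δρ/Δz = 0.80/32 = 0.025 kg m⁻⁴
  64–71 m: Δρ/Δz = 0.22/7 = 0.031 kg m⁻⁴
  71–80 m: Δρ/Δz = 0.11/9 = 0.012 kg m⁻⁴
  80–96 m: Δρ/Δz = 0.39/16 = 0.024 kg m⁻⁴
The largest gradient is in the 64–71 m interval — the pycnocline.

64–71 m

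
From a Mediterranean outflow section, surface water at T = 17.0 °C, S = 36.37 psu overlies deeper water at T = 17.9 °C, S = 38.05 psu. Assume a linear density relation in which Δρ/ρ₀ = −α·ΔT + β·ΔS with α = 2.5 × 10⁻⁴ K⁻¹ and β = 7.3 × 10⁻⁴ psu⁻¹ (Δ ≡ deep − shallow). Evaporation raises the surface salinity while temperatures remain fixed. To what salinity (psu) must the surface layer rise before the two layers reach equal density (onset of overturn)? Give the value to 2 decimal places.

37.74 psu

Neutral buoyancy requires −α(T_deep − T_surf) + β(S_deep − S_surf′) = 0.
S_surf′ = S_deep − (α/β)·ΔT = 38.05 − (2.5 × 10⁻⁴/7.3 × 10⁻⁴)·(+0.9) = 37.7418 psu.
Increase required: 37.7418 − 36.37 = 1.3718 psu.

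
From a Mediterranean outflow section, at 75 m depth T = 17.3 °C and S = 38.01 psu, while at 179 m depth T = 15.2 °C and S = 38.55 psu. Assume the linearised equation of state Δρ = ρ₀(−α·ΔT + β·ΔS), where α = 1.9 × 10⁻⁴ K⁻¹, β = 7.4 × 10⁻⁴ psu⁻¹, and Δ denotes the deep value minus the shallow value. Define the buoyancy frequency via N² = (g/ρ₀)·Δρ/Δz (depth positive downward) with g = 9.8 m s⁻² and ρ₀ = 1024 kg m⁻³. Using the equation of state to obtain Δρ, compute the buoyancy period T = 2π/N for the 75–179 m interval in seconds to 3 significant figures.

ΔT = -2.1 K, ΔS = +0.54 psu (deep − shallow).
Δρ/ρ₀ = −αΔT + βΔS = 3.99 × 10⁻⁴ + 3.996 × 10⁻⁴ = 7.986 × 10⁻⁴, so Δρ ≈ 0.8178 kg m⁻³.
N² = (g/ρ₀)·Δρ/Δz = g·(Δρ/ρ₀)/Δz = 9.8 × 7.986 × 10⁻⁴ / 104 = 7.5253 × 10⁻⁵ s⁻².
N = √(7.5253 × 10⁻⁵) = 8.6748 × 10⁻³ rad s⁻¹ → T = 2π/N = 724.30 s ≈ 724 s.

724 s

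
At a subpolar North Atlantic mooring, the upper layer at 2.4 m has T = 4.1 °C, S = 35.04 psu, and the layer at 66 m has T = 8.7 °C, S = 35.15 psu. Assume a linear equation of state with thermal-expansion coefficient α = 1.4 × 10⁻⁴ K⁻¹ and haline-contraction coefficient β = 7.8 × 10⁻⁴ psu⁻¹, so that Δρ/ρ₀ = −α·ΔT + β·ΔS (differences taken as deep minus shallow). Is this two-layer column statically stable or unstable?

unstable

ΔT = 8.7 − 4.1 = +4.6 K and ΔS = 35.15 − 35.04 = +0.11 psu (deep − shallow).
−αΔT = -6.44 × 10⁻⁴; βΔS = 8.58 × 10⁻⁵; sum Δρ/ρ₀ = -5.582 × 10⁻⁴.
Δρ/ρ₀ < 0, so Δρ < 0: deeper water is lighter → statically unstable; the column would overturn.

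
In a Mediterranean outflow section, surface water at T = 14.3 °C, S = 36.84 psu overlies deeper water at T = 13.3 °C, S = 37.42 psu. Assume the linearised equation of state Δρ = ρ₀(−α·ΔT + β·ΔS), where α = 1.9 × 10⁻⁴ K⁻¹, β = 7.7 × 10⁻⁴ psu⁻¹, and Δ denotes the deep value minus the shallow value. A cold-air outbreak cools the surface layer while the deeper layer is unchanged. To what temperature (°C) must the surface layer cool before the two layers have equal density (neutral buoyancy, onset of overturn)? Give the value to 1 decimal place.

10.9 °C

Neutral buoyancy requires Δρ = 0, i.e. −α(T_deep − T_surf′) + β(S_deep − S_surf) = 0.
T_surf′ = T_deep − (β/α)·ΔS = 13.3 − (7.7 × 10⁻⁴/1.9 × 10⁻⁴)·(+0.58) = 10.949 °C.
Cooling required: 14.3 − (10.949) = 3.351 °C.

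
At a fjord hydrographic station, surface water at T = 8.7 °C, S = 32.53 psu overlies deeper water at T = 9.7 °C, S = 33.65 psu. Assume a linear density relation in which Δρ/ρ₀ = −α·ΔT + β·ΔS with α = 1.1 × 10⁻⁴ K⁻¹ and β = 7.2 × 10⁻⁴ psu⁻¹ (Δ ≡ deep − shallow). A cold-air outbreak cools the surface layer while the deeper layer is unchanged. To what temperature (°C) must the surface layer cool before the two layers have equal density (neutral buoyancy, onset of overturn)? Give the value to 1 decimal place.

Neutral buoyancy requires Δρ = 0, i.e. −α(T_deep − T_surf′) + β(S_deep − S_surf) = 0.
T_surf′ = T_deep − (β/α)·ΔS = 9.7 − (7.2 × 10⁻⁴/1.1 × 10⁻⁴)·(+1.12) = 2.369 °C.
Cooling required: 8.7 − (2.369) = 6.331 °C.

2.4 °C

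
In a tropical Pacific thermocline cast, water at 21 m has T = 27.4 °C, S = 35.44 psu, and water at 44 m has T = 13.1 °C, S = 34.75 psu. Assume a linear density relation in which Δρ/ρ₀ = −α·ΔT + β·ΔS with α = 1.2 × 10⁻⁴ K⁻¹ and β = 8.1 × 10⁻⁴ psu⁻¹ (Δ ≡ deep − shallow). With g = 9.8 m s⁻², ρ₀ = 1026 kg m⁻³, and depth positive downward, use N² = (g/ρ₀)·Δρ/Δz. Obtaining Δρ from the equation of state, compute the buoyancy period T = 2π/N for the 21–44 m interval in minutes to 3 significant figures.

4.72 min

ΔT = -14.3 K, ΔS = -0.69 psu (deep − shallow).
Δρ/ρ₀ = −αΔT + βΔS = 1.716 × 10⁻³ − 5.589 × 10⁻⁴ = 1.1571 × 10⁻³, so Δρ ≈ 1.187 kg m⁻³.
N² = (g/ρ₀)·Δρ/Δz = g·(Δρ/ρ₀)/Δz = 9.8 × 1.1571 × 10⁻³ / 23 = 4.9303 × 10⁻⁴ s⁻².
N = √(4.9303 × 10⁻⁴) = 0.022204 rad s⁻¹ → T = 2π/N = 282.98 s = 4.7163 min ≈ 4.72 min.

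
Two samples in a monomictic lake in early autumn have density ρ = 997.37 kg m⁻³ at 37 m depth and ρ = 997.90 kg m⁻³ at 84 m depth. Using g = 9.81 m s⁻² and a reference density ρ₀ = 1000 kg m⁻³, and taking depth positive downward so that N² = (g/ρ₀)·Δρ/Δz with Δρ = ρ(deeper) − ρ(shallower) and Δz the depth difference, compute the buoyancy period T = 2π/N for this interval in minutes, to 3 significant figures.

9.96 min

Δρ = 997.90 − 997.37 = 0.53 kg m⁻³ over Δz = 84 − 37 = 47 m.
N² = (9.81/1000) × (0.53/47) = 1.1062 × 10⁻⁴ s⁻².
N = √(1.1062 × 10⁻⁴) = 0.010518 rad s⁻¹, so T = 2π/N = 597.37 s = 9.9562 min ≈ 9.96 min.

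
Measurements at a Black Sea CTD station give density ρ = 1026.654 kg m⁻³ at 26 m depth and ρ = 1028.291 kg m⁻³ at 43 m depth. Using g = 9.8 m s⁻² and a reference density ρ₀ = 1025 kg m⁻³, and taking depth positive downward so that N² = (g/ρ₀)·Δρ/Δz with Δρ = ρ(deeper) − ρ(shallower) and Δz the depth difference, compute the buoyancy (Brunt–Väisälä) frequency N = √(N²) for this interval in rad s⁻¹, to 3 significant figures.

Δρ = 1028.291 − 1026.654 = 1.637 kg m⁻³ over Δz = 43 − 26 = 17 m.
N² = (9.8/1025) × (1.637/17) = 9.2067 × 10⁻⁴ s⁻².
N = √(9.2067 × 10⁻⁴) = 0.030343 rad s⁻¹ ≈ 0.0303 rad s⁻¹.
A positive N² confirms static stability across the interval.

0.0303 rad s⁻¹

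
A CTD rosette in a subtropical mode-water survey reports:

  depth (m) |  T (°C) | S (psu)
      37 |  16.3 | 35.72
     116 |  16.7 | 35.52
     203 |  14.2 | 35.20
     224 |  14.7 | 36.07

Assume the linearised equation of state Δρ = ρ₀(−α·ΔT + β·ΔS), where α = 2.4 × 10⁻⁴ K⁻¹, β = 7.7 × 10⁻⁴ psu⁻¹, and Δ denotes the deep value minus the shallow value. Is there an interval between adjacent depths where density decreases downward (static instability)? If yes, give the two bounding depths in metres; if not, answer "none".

Evaluate Δρ/ρ₀ = −αΔT + βΔS across each adjacent pair:
  37–116 m: −αΔT+βΔS = −(2.4 × 10⁻⁴)(+0.4)+(7.7 × 10⁻⁴)(-0.20) = -2.5 × 10⁻⁴ → UNSTABLE
  116–203 m: −αΔT+βΔS = −(2.4 × 10⁻⁴)(-2.5)+(7.7 × 10⁻⁴)(-0.32) = 3.5 × 10⁻⁴ → stable
  203–224 m: −αΔT+βΔS = −(2.4 × 10⁻⁴)(+0.5)+(7.7 × 10⁻⁴)(+0.87) = 5.5 × 10⁻⁴ → stable
The 37–116 m interval has Δρ < 0: lighter water underlies denser water.

37–116 m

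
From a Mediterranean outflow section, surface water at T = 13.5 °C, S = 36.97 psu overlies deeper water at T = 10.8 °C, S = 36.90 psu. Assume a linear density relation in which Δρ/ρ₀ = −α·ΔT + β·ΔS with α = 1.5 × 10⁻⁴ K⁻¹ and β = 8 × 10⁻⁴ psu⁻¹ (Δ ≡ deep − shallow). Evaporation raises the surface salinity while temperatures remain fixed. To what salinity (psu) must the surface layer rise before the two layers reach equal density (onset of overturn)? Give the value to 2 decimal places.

37.41 psu

Neutral buoyancy requires −α(T_deep − T_surf) + β(S_deep − S_surf′) = 0.
S_surf′ = S_deep − (α/β)·ΔT = 36.90 − (1.5 × 10⁻⁴/8 × 10⁻⁴)·(-2.7) = 37.4062 psu.
Increase required: 37.4062 − 36.97 = 0.4362 psu.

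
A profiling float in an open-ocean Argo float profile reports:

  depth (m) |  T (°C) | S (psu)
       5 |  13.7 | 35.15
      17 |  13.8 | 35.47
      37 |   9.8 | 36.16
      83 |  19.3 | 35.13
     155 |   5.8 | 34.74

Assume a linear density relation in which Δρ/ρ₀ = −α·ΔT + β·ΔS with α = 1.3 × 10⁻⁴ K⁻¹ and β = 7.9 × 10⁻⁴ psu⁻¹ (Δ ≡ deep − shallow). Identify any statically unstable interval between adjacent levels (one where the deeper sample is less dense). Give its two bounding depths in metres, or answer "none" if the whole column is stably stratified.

37–83 m

Evaluate Δρ/ρ₀ = −αΔT + βΔS across each adjacent pair:
  5–17 m: −αΔT+βΔS = −(1.3 × 10⁻⁴)(+0.1)+(7.9 × 10⁻⁴)(+0.32) = 2.4 × 10⁻⁴ → stable
  17–37 m: −αΔT+βΔS = −(1.3 × 10⁻⁴)(-4.0)+(7.9 × 10⁻⁴)(+0.69) = 1.1 × 10⁻³ → stable
  37–83 m: −αΔT+βΔS = −(1.3 × 10⁻⁴)(+9.5)+(7.9 × 10⁻⁴)(-1.03) = -2.0 × 10⁻³ → UNSTABLE
  83–155 m: −αΔT+βΔS = −(1.3 × 10⁻⁴)(-13.5)+(7.9 × 10⁻⁴)(-0.39) = 1.4 × 10⁻³ → stable
The 37–83 m interval has Δρ < 0: lighter water underlies denser water.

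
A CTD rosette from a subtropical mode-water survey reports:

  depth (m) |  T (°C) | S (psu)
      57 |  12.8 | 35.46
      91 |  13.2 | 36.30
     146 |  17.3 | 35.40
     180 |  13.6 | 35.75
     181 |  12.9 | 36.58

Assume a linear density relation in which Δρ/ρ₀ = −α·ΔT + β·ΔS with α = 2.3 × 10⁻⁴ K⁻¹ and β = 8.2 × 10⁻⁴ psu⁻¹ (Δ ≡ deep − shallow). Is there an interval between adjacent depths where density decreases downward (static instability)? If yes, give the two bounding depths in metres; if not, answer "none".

Evaluate Δρ/ρ₀ = −αΔT + βΔS across each adjacent pair:
  57–91 m: −αΔT+βΔS = −(2.3 × 10⁻⁴)(+0.4)+(8.2 × 10⁻⁴)(+0.84) = 6.0 × 10⁻⁴ → stable
  91–146 m: −αΔT+βΔS = −(2.3 × 10⁻⁴)(+4.1)+(8.2 × 10⁻⁴)(-0.90) = -1.7 × 10⁻³ → UNSTABLE
  146–180 m: −αΔT+βΔS = −(2.3 × 10⁻⁴)(-3.7)+(8.2 × 10⁻⁴)(+0.35) = 1.1 × 10⁻³ → stable
  180–181 m: −αΔT+βΔS = −(2.3 × 10⁻⁴)(-0.7)+(8.2 × 10⁻⁴)(+0.83) = 8.4 × 10⁻⁴ → stable
The 91–146 m interval has Δρ < 0: lighter water underlies denser water.

91–146 m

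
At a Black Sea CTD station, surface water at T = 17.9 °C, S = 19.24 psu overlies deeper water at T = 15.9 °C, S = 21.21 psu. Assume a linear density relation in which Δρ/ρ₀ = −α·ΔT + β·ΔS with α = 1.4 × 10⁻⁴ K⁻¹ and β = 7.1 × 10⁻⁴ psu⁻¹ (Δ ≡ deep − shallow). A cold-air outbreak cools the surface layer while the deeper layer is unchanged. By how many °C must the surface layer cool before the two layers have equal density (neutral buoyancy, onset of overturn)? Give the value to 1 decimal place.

Neutral buoyancy requires Δρ = 0, i.e. −α(T_deep − T_surf′) + β(S_deep − S_surf) = 0.
T_surf′ = T_deep − (β/α)·ΔS = 15.9 − (7.1 × 10⁻⁴/1.4 × 10⁻⁴)·(+1.97) = 5.909 °C.
Cooling required: 17.9 − (5.909) = 11.991 °C.

12.0 °C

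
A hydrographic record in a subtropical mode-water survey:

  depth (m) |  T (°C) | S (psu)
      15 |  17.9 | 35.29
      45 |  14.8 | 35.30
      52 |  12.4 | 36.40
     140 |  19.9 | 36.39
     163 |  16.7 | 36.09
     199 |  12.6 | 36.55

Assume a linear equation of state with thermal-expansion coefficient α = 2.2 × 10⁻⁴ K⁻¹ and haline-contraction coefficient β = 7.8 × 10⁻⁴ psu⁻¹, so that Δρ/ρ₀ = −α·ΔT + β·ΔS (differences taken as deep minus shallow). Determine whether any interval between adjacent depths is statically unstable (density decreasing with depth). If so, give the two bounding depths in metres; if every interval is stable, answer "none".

52–140 m

Evaluate Δρ/ρ₀ = −αΔT + βΔS across each adjacent pair:
  15–45 m: −αΔT+βΔS = −(2.2 × 10⁻⁴)(-3.1)+(7.8 × 10⁻⁴)(+0.01) = 6.9 × 10⁻⁴ → stable
  45–52 m: −αΔT+βΔS = −(2.2 × 10⁻⁴)(-2.4)+(7.8 × 10⁻⁴)(+1.10) = 1.4 × 10⁻³ → stable
  52–140 m: −αΔT+βΔS = −(2.2 × 10⁻⁴)(+7.5)+(7.8 × 10⁻⁴)(-0.01) = -1.7 × 10⁻³ → UNSTABLE
  140–163 m: −αΔT+βΔS = −(2.2 × 10⁻⁴)(-3.2)+(7.8 × 10⁻⁴)(-0.30) = 4.7 × 10⁻⁴ → stable
  163–199 m: −αΔT+βΔS = −(2.2 × 10⁻⁴)(-4.1)+(7.8 × 10⁻⁴)(+0.46) = 1.3 × 10⁻³ → stable
The 52–140 m interval has Δρ < 0: lighter water underlies denser water.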